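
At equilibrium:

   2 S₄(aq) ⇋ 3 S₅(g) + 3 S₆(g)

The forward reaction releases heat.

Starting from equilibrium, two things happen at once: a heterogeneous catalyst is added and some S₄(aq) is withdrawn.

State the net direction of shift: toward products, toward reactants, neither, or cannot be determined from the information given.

left

A catalyst speeds both forward and reverse rates equally; it changes neither Q nor K — no shift from this change.
Removing S₄ (aq), a reactant, drives the reaction to the left.
Only the nonzero effect(s) matter; the net shift is to the left.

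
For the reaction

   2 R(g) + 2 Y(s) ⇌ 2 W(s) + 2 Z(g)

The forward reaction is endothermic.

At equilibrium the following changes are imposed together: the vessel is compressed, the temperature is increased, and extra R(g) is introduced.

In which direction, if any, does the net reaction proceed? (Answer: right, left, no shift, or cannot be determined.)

Gas moles: reactants 2, products 2. Δn_gas = 0, so a volume change leaves Q equal to K — no shift from this change.
The forward reaction is endothermic. Raising T favours the endothermic direction — shift to the right.
Adding R (g), a reactant, drives the reaction to the right.
Only the nonzero effect(s) matter; the net shift is to the right.

right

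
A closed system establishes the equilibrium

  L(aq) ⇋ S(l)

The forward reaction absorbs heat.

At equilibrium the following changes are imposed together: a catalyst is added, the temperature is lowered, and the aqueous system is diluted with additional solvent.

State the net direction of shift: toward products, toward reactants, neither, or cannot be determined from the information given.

A catalyst speeds both forward and reverse rates equally; it changes neither Q nor K — no shift from this change.
The forward reaction is endothermic. Lowering T favours the exothermic direction — shift to the left.
Dilution lowers every aqueous concentration by the same factor. Δn_aq = 0 − 1 = -1, so the system shifts toward the side with more dissolved moles — to the left.
Only the nonzero effect(s) matter; the net shift is to the left.

left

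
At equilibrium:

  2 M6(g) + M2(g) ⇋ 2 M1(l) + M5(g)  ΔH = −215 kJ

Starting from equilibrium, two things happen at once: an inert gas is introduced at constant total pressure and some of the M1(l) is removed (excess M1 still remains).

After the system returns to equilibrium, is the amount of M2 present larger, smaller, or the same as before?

increases

Adding inert gas at constant total pressure expands the volume and lowers every reacting partial pressure. With Δn_gas = 1 − 3 = -2, Q moves away from K toward the side with fewer gas moles, so the system shifts toward the side with more gas moles — to the left.
M1 is a pure liquid; its activity is 1 regardless of amount, so Q is unaffected — no shift from this change.
The net shift is to the left. M2 is a reactant, so its amount increases.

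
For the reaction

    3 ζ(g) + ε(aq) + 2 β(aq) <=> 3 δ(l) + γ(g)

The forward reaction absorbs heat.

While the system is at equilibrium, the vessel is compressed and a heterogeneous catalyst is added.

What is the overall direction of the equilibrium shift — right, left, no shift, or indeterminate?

Gas moles: reactants 3, products 1 (Δn_gas = -2). Compression shifts the system toward the side with fewer moles of gas — to the right.
A catalyst speeds both forward and reverse rates equally; it changes neither Q nor K — no shift from this change.
Only the nonzero effect(s) matter; the net shift is to the right.

right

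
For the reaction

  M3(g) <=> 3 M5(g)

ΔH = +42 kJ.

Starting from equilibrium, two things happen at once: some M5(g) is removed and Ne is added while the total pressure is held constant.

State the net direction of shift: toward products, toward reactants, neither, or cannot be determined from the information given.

Removing M5 (g), a product, drives the reaction to the right.
Adding inert gas at constant total pressure expands the volume and lowers every reacting partial pressure. With Δn_gas = 3 − 1 = +2, Q moves away from K toward the side with fewer gas moles, so the system shifts toward the side with more gas moles — to the right.
All effects act in the same direction — net shift to the right.

right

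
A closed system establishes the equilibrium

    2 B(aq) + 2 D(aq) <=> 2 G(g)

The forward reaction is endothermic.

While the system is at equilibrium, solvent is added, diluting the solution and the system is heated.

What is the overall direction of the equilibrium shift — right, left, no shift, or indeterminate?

Dilution lowers every aqueous concentration by the same factor. Δn_aq = 0 − 4 = -4, so the system shifts toward the side with more dissolved moles — to the left.
The forward reaction is endothermic. Raising T favours the endothermic direction — shift to the right.
The individual effects push in opposite directions; without quantitative information the net direction cannot be determined.

cannot be determined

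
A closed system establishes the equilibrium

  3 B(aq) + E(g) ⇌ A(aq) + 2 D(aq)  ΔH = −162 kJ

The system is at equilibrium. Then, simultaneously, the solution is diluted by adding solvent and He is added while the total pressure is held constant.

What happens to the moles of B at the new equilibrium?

Dilution scales every aqueous concentration by the same factor. Δn_aq = 3 − 3 = 0, so Q is unchanged — no shift.
Adding inert gas at constant total pressure expands the volume and lowers every reacting partial pressure. With Δn_gas = 0 − 1 = -1, Q moves away from K toward the side with fewer gas moles, so the system shifts toward the side with more gas moles — to the left.
The net shift is to the left. B is a reactant, so its amount increases.

increases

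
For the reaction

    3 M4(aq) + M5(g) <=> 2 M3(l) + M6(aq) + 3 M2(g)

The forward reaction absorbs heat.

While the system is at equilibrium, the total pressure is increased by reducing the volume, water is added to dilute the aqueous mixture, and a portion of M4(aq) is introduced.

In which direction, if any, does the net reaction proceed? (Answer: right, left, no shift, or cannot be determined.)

Gas moles: reactants 1, products 3 (Δn_gas = +2). Compression shifts the system toward the side with fewer moles of gas — to the left.
Dilution lowers every aqueous concentration by the same factor. Δn_aq = 1 − 3 = -2, so the system shifts toward the side with more dissolved moles — to the left.
Adding M4 (aq), a reactant, drives the reaction to the right.
The individual effects push in opposite directions; without quantitative information the net direction cannot be determined.

cannot be determined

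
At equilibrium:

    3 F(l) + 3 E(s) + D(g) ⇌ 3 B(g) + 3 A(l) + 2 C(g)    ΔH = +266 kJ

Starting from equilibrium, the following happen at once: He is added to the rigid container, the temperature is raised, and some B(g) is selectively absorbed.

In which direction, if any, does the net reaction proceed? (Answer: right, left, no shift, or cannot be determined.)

right

At constant volume, adding an inert gas leaves every reacting species' partial pressure unchanged, so Q is unchanged — no shift from this change.
The forward reaction is endothermic. Raising T favours the endothermic direction — shift to the right.
Removing B (g), a product, drives the reaction to the right.
Only the nonzero effect(s) matter; the net shift is to the right.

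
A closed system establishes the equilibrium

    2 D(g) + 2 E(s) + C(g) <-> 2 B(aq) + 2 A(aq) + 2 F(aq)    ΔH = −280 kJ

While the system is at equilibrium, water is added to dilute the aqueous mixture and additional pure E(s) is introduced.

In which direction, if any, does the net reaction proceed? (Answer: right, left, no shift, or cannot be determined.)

Dilution lowers every aqueous concentration by the same factor. Δn_aq = 6 − 0 = +6, so the system shifts toward the side with more dissolved moles — to the right.
E is a pure solid; its activity is 1 regardless of amount, so Q is unaffected — no shift from this change.
Only the nonzero effect(s) matter; the net shift is to the right.

right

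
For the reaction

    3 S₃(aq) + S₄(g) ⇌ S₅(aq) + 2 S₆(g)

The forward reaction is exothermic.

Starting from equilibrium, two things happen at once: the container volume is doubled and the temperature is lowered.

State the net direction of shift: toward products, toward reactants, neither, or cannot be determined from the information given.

Gas moles: reactants 1, products 2 (Δn_gas = +1). Expansion shifts the system toward the side with more moles of gas — to the right.
The forward reaction is exothermic. Lowering T favours the exothermic direction — shift to the right.
All effects act in the same direction — net shift to the right.

right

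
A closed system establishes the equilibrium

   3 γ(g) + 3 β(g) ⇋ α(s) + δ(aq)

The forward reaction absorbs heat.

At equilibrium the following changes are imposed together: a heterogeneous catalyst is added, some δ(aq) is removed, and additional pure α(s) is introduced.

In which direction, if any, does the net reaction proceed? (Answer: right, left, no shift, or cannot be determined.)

right

A catalyst speeds both forward and reverse rates equally; it changes neither Q nor K — no shift from this change.
Removing δ (aq), a product, drives the reaction to the right.
α is a pure solid; its activity is 1 regardless of amount, so Q is unaffected — no shift from this change.
Only the nonzero effect(s) matter; the net shift is to the right.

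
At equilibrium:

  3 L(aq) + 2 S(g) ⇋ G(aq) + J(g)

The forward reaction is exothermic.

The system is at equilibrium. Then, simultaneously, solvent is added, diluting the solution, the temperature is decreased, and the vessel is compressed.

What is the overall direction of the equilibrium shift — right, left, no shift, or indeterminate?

Dilution lowers every aqueous concentration by the same factor. Δn_aq = 1 − 3 = -2, so the system shifts toward the side with more dissolved moles — to the left.
The forward reaction is exothermic. Lowering T favours the exothermic direction — shift to the right.
Gas moles: reactants 2, products 1 (Δn_gas = -1). Compression shifts the system toward the side with fewer moles of gas — to the right.
The individual effects push in opposite directions; without quantitative information the net direction cannot be determined.

cannot be determined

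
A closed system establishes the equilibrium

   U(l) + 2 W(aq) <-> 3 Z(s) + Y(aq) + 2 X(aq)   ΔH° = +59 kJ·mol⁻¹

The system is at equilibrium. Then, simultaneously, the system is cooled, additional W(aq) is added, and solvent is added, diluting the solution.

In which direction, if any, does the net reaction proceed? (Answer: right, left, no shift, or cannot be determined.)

cannot be determined

The forward reaction is endothermic. Lowering T favours the exothermic direction — shift to the left.
Adding W (aq), a reactant, drives the reaction to the right.
Dilution lowers every aqueous concentration by the same factor. Δn_aq = 3 − 2 = +1, so the system shifts toward the side with more dissolved moles — to the right.
The individual effects push in opposite directions; without quantitative information the net direction cannot be determined.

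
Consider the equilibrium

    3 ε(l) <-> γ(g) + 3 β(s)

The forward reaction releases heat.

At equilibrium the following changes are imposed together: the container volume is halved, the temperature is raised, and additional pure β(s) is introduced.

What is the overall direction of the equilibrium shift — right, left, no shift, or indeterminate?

Gas moles: reactants 0, products 1 (Δn_gas = +1). Compression shifts the system toward the side with fewer moles of gas — to the left.
The forward reaction is exothermic. Raising T favours the endothermic direction — shift to the left.
β is a pure solid; its activity is 1 regardless of amount, so Q is unaffected — no shift from this change.
Only the nonzero effect(s) matter; the net shift is to the left.

left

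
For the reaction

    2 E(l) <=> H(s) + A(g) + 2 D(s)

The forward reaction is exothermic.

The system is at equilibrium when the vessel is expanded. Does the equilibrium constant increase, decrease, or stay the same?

unchanged

The equilibrium constant depends only on temperature. This perturbation may move the position of equilibrium, but since T is unchanged, K itself is unchanged.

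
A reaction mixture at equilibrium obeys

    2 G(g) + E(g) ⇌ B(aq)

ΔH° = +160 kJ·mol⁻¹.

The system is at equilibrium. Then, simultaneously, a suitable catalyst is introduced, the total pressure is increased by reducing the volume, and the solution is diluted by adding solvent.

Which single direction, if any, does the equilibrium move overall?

right

A catalyst speeds both forward and reverse rates equally; it changes neither Q nor K — no shift from this change.
Gas moles: reactants 3, products 0 (Δn_gas = -3). Compression shifts the system toward the side with fewer moles of gas — to the right.
Dilution lowers every aqueous concentration by the same factor. Δn_aq = 1 − 0 = +1, so the system shifts toward the side with more dissolved moles — to the right.
Only the nonzero effect(s) matter; the net shift is to the right.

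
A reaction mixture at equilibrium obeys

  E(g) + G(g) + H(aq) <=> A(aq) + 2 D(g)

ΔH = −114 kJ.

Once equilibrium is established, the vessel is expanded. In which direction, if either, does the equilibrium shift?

no shift

Gas moles: reactants 2, products 2. Δn_gas = 0, so a volume change leaves Q equal to K — no shift from this change.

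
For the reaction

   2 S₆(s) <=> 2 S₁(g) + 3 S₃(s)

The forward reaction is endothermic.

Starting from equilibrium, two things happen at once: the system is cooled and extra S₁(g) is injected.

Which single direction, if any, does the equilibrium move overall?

left

The forward reaction is endothermic. Lowering T favours the exothermic direction — shift to the left.
Adding S₁ (g), a product, drives the reaction to the left.
All effects act in the same direction — net shift to the left.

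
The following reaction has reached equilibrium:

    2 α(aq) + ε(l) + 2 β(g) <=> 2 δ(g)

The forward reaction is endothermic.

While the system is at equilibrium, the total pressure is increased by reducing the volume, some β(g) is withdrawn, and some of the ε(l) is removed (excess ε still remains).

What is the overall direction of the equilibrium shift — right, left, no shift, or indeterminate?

left

Gas moles: reactants 2, products 2. Δn_gas = 0, so a volume change leaves Q equal to K — no shift from this change.
Removing β (g), a reactant, drives the reaction to the left.
ε is a pure liquid; its activity is 1 regardless of amount, so Q is unaffected — no shift from this change.
Only the nonzero effect(s) matter; the net shift is to the left.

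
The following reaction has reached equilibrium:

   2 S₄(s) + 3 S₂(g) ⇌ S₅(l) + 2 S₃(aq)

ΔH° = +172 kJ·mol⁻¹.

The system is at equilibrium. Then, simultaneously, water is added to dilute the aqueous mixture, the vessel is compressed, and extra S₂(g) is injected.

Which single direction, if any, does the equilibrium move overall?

right

Dilution lowers every aqueous concentration by the same factor. Δn_aq = 2 − 0 = +2, so the system shifts toward the side with more dissolved moles — to the right.
Gas moles: reactants 3, products 0 (Δn_gas = -3). Compression shifts the system toward the side with fewer moles of gas — to the right.
Adding S₂ (g), a reactant, drives the reaction to the right.
All effects act in the same direction — net shift to the right.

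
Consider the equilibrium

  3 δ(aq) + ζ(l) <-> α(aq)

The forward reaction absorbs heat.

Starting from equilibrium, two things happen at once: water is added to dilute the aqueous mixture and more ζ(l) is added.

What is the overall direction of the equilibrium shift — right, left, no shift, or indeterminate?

Dilution lowers every aqueous concentration by the same factor. Δn_aq = 1 − 3 = -2, so the system shifts toward the side with more dissolved moles — to the left.
ζ is a pure liquid; its activity is 1 regardless of amount, so Q is unaffected — no shift from this change.
Only the nonzero effect(s) matter; the net shift is to the left.

left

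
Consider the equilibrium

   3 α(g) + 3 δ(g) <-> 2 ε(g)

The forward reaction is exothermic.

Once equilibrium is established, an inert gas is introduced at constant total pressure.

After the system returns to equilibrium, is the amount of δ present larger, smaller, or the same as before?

Adding inert gas at constant total pressure expands the volume and lowers every reacting partial pressure. With Δn_gas = 2 − 6 = -4, Q moves away from K toward the side with fewer gas moles, so the system shifts toward the side with more gas moles — to the left.
The net shift is to the left. δ is a reactant, so its amount increases.

increases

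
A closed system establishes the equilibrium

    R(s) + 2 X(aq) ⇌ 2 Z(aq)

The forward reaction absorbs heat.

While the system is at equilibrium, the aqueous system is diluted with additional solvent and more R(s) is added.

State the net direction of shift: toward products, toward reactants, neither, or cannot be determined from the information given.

no shift

Dilution scales every aqueous concentration by the same factor. Δn_aq = 2 − 2 = 0, so Q is unchanged — no shift.
R is a pure solid; its activity is 1 regardless of amount, so Q is unaffected — no shift from this change.
None of the changes alters Q relative to K, so there is no net shift.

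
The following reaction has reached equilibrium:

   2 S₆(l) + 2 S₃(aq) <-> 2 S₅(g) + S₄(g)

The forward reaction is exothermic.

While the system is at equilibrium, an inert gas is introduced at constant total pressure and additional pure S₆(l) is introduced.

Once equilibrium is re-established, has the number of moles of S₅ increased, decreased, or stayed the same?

increases

Adding inert gas at constant total pressure expands the volume and lowers every reacting partial pressure. With Δn_gas = 3 − 0 = +3, Q moves away from K toward the side with fewer gas moles, so the system shifts toward the side with more gas moles — to the right.
S₆ is a pure liquid; its activity is 1 regardless of amount, so Q is unaffected — no shift from this change.
The net shift is to the right. S₅ is a product, so its amount increases.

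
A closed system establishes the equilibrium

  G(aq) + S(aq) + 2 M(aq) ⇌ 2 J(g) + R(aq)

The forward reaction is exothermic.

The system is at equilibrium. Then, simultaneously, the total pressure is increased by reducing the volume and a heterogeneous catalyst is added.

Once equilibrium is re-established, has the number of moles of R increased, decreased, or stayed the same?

Gas moles: reactants 0, products 2 (Δn_gas = +2). Compression shifts the system toward the side with fewer moles of gas — to the left.
A catalyst speeds both forward and reverse rates equally; it changes neither Q nor K — no shift from this change.
The net shift is to the left. R is a product, so its amount decreases.

decreases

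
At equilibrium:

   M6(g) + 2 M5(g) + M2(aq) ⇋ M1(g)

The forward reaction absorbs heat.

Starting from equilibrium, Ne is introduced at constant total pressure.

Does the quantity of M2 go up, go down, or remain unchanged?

increases

Adding inert gas at constant total pressure expands the volume and lowers every reacting partial pressure. With Δn_gas = 1 − 3 = -2, Q moves away from K toward the side with fewer gas moles, so the system shifts toward the side with more gas moles — to the left.
The net shift is to the left. M2 is a reactant, so its amount increases.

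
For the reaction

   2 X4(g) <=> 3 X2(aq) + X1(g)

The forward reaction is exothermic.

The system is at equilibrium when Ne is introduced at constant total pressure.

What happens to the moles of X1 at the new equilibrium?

Adding inert gas at constant total pressure expands the volume and lowers every reacting partial pressure. With Δn_gas = 1 − 2 = -1, Q moves away from K toward the side with fewer gas moles, so the system shifts toward the side with more gas moles — to the left.
The net shift is to the left. X1 is a product, so its amount decreases.

decreases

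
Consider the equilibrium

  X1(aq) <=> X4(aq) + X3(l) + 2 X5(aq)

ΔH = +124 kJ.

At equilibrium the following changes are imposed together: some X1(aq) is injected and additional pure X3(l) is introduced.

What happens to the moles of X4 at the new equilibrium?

Adding X1 (aq), a reactant, drives the reaction to the right.
X3 is a pure liquid; its activity is 1 regardless of amount, so Q is unaffected — no shift from this change.
The net shift is to the right. X4 is a product, so its amount increases.

increases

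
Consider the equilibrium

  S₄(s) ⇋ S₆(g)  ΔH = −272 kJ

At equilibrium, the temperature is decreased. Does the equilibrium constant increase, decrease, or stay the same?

K depends on temperature via the van 't Hoff relation. The forward reaction is exothermic, so lowering T increases K.

increases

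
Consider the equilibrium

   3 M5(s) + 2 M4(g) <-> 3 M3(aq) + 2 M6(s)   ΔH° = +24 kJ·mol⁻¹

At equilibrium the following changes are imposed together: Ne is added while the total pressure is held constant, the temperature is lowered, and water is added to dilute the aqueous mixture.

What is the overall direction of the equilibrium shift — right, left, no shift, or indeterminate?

cannot be determined

Adding inert gas at constant total pressure expands the volume and lowers every reacting partial pressure. With Δn_gas = 0 − 2 = -2, Q moves away from K toward the side with fewer gas moles, so the system shifts toward the side with more gas moles — to the left.
The forward reaction is endothermic. Lowering T favours the exothermic direction — shift to the left.
Dilution lowers every aqueous concentration by the same factor. Δn_aq = 3 − 0 = +3, so the system shifts toward the side with more dissolved moles — to the right.
The individual effects push in opposite directions; without quantitative information the net direction cannot be determined.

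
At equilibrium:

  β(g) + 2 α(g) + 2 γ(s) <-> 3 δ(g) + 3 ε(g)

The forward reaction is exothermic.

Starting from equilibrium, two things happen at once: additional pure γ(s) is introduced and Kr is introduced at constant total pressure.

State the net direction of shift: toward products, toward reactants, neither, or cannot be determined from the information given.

right

γ is a pure solid; its activity is 1 regardless of amount, so Q is unaffected — no shift from this change.
Adding inert gas at constant total pressure expands the volume and lowers every reacting partial pressure. With Δn_gas = 6 − 3 = +3, Q moves away from K toward the side with fewer gas moles, so the system shifts toward the side with more gas moles — to the right.
Only the nonzero effect(s) matter; the net shift is to the right.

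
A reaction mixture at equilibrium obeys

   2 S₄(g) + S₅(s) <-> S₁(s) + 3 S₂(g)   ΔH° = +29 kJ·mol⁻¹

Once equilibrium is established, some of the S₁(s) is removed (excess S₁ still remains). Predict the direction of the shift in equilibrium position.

no shift

S₁ is a pure solid; its activity is 1 regardless of amount, so Q is unaffected — no shift from this change.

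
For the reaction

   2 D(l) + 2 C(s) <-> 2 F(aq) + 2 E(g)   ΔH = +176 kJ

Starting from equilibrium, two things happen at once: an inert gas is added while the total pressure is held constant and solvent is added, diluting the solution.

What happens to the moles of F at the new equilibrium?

Adding inert gas at constant total pressure expands the volume and lowers every reacting partial pressure. With Δn_gas = 2 − 0 = +2, Q moves away from K toward the side with fewer gas moles, so the system shifts toward the side with more gas moles — to the right.
Dilution lowers every aqueous concentration by the same factor. Δn_aq = 2 − 0 = +2, so the system shifts toward the side with more dissolved moles — to the right.
The net shift is to the right. F is a product, so its amount increases.

increases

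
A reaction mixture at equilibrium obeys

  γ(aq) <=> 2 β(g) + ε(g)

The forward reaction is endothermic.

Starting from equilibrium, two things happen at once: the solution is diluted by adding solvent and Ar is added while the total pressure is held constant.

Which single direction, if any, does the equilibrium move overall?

cannot be determined

Dilution lowers every aqueous concentration by the same factor. Δn_aq = 0 − 1 = -1, so the system shifts toward the side with more dissolved moles — to the left.
Adding inert gas at constant total pressure expands the volume and lowers every reacting partial pressure. With Δn_gas = 3 − 0 = +3, Q moves away from K toward the side with fewer gas moles, so the system shifts toward the side with more gas moles — to the right.
The individual effects push in opposite directions; without quantitative information the net direction cannot be determined.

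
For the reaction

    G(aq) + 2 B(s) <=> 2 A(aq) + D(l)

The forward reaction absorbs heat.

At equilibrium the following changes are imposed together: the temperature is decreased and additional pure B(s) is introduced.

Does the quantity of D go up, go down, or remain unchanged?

decreases

The forward reaction is endothermic. Lowering T favours the exothermic direction — shift to the left.
B is a pure solid; its activity is 1 regardless of amount, so Q is unaffected — no shift from this change.
The net shift is to the left. D is a product, so its amount decreases.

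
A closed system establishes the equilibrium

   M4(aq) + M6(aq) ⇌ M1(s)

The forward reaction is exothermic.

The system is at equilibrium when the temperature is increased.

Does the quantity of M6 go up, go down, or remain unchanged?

increases

The forward reaction is exothermic. Raising T favours the endothermic direction — shift to the left.
The net shift is to the left. M6 is a reactant, so its amount increases.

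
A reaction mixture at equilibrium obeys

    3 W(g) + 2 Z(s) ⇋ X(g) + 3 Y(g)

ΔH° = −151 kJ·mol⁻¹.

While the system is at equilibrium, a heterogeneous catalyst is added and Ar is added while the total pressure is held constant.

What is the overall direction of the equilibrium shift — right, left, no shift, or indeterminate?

A catalyst speeds both forward and reverse rates equally; it changes neither Q nor K — no shift from this change.
Adding inert gas at constant total pressure expands the volume and lowers every reacting partial pressure. With Δn_gas = 4 − 3 = +1, Q moves away from K toward the side with fewer gas moles, so the system shifts toward the side with more gas moles — to the right.
Only the nonzero effect(s) matter; the net shift is to the right.

right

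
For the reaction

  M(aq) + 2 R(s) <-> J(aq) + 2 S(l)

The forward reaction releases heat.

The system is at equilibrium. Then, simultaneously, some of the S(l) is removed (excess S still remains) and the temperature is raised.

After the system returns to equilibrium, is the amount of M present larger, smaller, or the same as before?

increases

S is a pure liquid; its activity is 1 regardless of amount, so Q is unaffected — no shift from this change.
The forward reaction is exothermic. Raising T favours the endothermic direction — shift to the left.
The net shift is to the left. M is a reactant, so its amount increases.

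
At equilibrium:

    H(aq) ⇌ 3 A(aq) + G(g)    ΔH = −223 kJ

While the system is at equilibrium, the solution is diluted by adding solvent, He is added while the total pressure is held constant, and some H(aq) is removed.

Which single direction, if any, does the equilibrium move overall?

Dilution lowers every aqueous concentration by the same factor. Δn_aq = 3 − 1 = +2, so the system shifts toward the side with more dissolved moles — to the right.
Adding inert gas at constant total pressure expands the volume and lowers every reacting partial pressure. With Δn_gas = 1 − 0 = +1, Q moves away from K toward the side with fewer gas moles, so the system shifts toward the side with more gas moles — to the right.
Removing H (aq), a reactant, drives the reaction to the left.
The individual effects push in opposite directions; without quantitative information the net direction cannot be determined.

cannot be determined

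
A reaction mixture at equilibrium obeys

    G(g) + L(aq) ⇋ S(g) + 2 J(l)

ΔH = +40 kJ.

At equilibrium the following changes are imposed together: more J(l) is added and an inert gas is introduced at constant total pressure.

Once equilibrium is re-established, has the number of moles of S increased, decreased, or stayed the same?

J is a pure liquid; its activity is 1 regardless of amount, so Q is unaffected — no shift from this change.
Adding inert gas at constant total pressure expands the volume, scaling every reacting partial pressure by the same factor. Δn_gas = 1 − 1 = 0, so Q is unchanged — no shift.
No net shift occurs, so the amount of S is unchanged.

unchanged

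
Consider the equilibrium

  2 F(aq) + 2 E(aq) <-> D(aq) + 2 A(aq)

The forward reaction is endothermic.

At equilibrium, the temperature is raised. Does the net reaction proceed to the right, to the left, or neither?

The forward reaction is endothermic. Raising T favours the endothermic direction — shift to the right.

right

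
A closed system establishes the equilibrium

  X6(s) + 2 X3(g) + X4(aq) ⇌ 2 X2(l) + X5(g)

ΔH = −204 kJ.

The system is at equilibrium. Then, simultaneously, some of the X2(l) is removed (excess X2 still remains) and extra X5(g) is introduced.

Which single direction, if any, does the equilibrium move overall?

left

X2 is a pure liquid; its activity is 1 regardless of amount, so Q is unaffected — no shift from this change.
Adding X5 (g), a product, drives the reaction to the left.
Only the nonzero effect(s) matter; the net shift is to the left.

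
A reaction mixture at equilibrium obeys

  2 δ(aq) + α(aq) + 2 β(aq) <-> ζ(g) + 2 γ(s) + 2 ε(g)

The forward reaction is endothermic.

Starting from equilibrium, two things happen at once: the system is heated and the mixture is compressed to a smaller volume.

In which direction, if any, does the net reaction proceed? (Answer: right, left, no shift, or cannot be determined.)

The forward reaction is endothermic. Raising T favours the endothermic direction — shift to the right.
Gas moles: reactants 0, products 3 (Δn_gas = +3). Compression shifts the system toward the side with fewer moles of gas — to the left.
The individual effects push in opposite directions; without quantitative information the net direction cannot be determined.

cannot be determined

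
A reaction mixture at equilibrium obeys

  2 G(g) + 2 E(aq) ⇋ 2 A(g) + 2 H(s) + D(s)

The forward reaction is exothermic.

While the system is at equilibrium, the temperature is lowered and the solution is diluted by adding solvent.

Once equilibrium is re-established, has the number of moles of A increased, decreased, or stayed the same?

cannot be determined

The forward reaction is exothermic. Lowering T favours the exothermic direction — shift to the right.
Dilution lowers every aqueous concentration by the same factor. Δn_aq = 0 − 2 = -2, so the system shifts toward the side with more dissolved moles — to the left.
The two effects oppose each other, so the net shift — and hence the change in A — cannot be determined from the given information.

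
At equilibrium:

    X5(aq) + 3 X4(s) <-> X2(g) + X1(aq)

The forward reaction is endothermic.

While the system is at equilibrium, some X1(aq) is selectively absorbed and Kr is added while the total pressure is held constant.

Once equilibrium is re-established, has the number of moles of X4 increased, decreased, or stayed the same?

Removing X1 (aq), a product, drives the reaction to the right.
Adding inert gas at constant total pressure expands the volume and lowers every reacting partial pressure. With Δn_gas = 1 − 0 = +1, Q moves away from K toward the side with fewer gas moles, so the system shifts toward the side with more gas moles — to the right.
The net shift is to the right. X4 is a reactant, so its amount decreases.

decreases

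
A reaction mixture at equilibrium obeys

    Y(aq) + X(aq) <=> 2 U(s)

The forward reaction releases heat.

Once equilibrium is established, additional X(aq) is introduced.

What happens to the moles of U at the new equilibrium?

increases

Adding X (aq), a reactant, drives the reaction to the right.
The net shift is to the right. U is a product, so its amount increases.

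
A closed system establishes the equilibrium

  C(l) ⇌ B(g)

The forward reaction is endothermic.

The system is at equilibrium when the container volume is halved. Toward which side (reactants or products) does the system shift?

left

Gas moles: reactants 0, products 1 (Δn_gas = +1). Compression shifts the system toward the side with fewer moles of gas — to the left.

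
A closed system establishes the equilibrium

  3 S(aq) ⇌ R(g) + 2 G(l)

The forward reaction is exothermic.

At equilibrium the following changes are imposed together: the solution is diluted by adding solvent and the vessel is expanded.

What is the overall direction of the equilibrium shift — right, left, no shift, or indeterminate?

cannot be determined

Dilution lowers every aqueous concentration by the same factor. Δn_aq = 0 − 3 = -3, so the system shifts toward the side with more dissolved moles — to the left.
Gas moles: reactants 0, products 1 (Δn_gas = +1). Expansion shifts the system toward the side with more moles of gas — to the right.
The individual effects push in opposite directions; without quantitative information the net direction cannot be determined.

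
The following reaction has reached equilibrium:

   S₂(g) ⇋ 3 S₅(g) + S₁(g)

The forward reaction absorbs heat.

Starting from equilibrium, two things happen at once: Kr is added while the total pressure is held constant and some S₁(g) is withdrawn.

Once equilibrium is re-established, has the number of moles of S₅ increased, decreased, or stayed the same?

Adding inert gas at constant total pressure expands the volume and lowers every reacting partial pressure. With Δn_gas = 4 − 1 = +3, Q moves away from K toward the side with fewer gas moles, so the system shifts toward the side with more gas moles — to the right.
Removing S₁ (g), a product, drives the reaction to the right.
The net shift is to the right. S₅ is a product, so its amount increases.

increases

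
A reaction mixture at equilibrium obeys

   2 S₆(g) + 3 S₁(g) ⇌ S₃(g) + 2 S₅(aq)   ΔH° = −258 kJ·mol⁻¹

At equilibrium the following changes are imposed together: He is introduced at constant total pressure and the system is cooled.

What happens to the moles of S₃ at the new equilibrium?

Adding inert gas at constant total pressure expands the volume and lowers every reacting partial pressure. With Δn_gas = 1 − 5 = -4, Q moves away from K toward the side with fewer gas moles, so the system shifts toward the side with more gas moles — to the left.
The forward reaction is exothermic. Lowering T favours the exothermic direction — shift to the right.
The two effects oppose each other, so the net shift — and hence the change in S₃ — cannot be determined from the given information.

cannot be determined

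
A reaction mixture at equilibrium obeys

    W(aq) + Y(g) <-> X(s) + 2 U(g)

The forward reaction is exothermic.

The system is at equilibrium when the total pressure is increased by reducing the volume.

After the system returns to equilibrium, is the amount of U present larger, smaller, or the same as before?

Gas moles: reactants 1, products 2 (Δn_gas = +1). Compression shifts the system toward the side with fewer moles of gas — to the left.
The net shift is to the left. U is a product, so its amount decreases.

decreases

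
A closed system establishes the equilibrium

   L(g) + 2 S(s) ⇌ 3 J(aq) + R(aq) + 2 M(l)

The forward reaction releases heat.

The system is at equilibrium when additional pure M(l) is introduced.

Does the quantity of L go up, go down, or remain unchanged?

unchanged

M is a pure liquid; its activity is 1 regardless of amount, so Q is unaffected — no shift from this change.
No net shift occurs, so the amount of L is unchanged.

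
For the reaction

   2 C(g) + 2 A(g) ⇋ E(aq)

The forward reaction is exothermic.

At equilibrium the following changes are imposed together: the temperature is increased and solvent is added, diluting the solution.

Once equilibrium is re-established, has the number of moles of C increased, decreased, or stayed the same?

cannot be determined

The forward reaction is exothermic. Raising T favours the endothermic direction — shift to the left.
Dilution lowers every aqueous concentration by the same factor. Δn_aq = 1 − 0 = +1, so the system shifts toward the side with more dissolved moles — to the right.
The two effects oppose each other, so the net shift — and hence the change in C — cannot be determined from the given information.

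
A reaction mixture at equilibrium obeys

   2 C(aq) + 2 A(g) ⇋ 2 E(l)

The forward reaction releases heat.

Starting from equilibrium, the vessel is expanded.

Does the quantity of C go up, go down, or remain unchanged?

Gas moles: reactants 2, products 0 (Δn_gas = -2). Expansion shifts the system toward the side with more moles of gas — to the left.
The net shift is to the left. C is a reactant, so its amount increases.

increases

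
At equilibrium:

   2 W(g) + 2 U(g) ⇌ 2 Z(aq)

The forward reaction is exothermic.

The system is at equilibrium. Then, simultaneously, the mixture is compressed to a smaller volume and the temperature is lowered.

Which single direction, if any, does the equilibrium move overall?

Gas moles: reactants 4, products 0 (Δn_gas = -4). Compression shifts the system toward the side with fewer moles of gas — to the right.
The forward reaction is exothermic. Lowering T favours the exothermic direction — shift to the right.
All effects act in the same direction — net shift to the right.

right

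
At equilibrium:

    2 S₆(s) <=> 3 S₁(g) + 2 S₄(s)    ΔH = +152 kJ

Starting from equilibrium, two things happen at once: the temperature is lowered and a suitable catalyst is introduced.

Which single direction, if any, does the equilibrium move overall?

left

The forward reaction is endothermic. Lowering T favours the exothermic direction — shift to the left.
A catalyst speeds both forward and reverse rates equally; it changes neither Q nor K — no shift from this change.
Only the nonzero effect(s) matter; the net shift is to the left.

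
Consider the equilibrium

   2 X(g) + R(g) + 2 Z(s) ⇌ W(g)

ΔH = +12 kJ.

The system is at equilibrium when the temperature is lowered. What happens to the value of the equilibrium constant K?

decreases

K depends on temperature via the van 't Hoff relation. The forward reaction is endothermic, so lowering T decreases K.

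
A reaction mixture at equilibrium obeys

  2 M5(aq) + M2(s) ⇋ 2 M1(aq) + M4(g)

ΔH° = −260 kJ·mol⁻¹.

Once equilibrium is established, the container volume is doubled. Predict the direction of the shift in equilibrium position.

right

Gas moles: reactants 0, products 1 (Δn_gas = +1). Expansion shifts the system toward the side with more moles of gas — to the right.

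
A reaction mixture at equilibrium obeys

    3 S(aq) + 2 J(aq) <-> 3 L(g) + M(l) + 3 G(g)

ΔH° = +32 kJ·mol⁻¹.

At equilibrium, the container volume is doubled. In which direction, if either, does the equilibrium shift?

Gas moles: reactants 0, products 6 (Δn_gas = +6). Expansion shifts the system toward the side with more moles of gas — to the right.

right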